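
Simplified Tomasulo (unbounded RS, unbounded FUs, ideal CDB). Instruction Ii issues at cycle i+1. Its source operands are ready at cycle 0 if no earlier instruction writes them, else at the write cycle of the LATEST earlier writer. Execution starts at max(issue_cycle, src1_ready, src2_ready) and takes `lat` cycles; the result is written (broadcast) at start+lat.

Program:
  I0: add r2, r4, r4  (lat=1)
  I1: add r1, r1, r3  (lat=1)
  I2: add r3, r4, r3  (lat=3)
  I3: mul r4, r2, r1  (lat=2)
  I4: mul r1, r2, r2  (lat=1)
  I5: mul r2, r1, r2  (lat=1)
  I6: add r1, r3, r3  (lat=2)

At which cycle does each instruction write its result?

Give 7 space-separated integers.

I0 add r2: issue@1 deps=(None,None) exec_start@1 write@2
I1 add r1: issue@2 deps=(None,None) exec_start@2 write@3
I2 add r3: issue@3 deps=(None,None) exec_start@3 write@6
I3 mul r4: issue@4 deps=(0,1) exec_start@4 write@6
I4 mul r1: issue@5 deps=(0,0) exec_start@5 write@6
I5 mul r2: issue@6 deps=(4,0) exec_start@6 write@7
I6 add r1: issue@7 deps=(2,2) exec_start@7 write@9

Answer: 2 3 6 6 6 7 9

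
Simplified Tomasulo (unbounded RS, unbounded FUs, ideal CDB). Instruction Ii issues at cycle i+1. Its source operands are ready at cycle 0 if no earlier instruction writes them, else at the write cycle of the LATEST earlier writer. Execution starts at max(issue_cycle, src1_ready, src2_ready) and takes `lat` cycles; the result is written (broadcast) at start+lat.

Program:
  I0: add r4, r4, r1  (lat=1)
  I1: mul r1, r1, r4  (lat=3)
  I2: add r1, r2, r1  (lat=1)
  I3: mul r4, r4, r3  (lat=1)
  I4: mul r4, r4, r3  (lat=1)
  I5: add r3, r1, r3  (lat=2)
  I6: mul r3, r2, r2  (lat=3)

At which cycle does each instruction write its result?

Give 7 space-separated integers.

Answer: 2 5 6 5 6 8 10

Derivation:
I0 add r4: issue@1 deps=(None,None) exec_start@1 write@2
I1 mul r1: issue@2 deps=(None,0) exec_start@2 write@5
I2 add r1: issue@3 deps=(None,1) exec_start@5 write@6
I3 mul r4: issue@4 deps=(0,None) exec_start@4 write@5
I4 mul r4: issue@5 deps=(3,None) exec_start@5 write@6
I5 add r3: issue@6 deps=(2,None) exec_start@6 write@8
I6 mul r3: issue@7 deps=(None,None) exec_start@7 write@10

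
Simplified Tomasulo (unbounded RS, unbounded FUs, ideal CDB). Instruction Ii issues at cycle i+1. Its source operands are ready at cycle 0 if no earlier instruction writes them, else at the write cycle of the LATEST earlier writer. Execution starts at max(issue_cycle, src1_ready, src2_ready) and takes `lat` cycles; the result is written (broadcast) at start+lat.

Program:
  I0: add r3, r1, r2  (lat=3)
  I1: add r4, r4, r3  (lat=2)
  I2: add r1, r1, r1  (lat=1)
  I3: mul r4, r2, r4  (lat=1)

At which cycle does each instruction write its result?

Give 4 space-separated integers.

Answer: 4 6 4 7

Derivation:
I0 add r3: issue@1 deps=(None,None) exec_start@1 write@4
I1 add r4: issue@2 deps=(None,0) exec_start@4 write@6
I2 add r1: issue@3 deps=(None,None) exec_start@3 write@4
I3 mul r4: issue@4 deps=(None,1) exec_start@6 write@7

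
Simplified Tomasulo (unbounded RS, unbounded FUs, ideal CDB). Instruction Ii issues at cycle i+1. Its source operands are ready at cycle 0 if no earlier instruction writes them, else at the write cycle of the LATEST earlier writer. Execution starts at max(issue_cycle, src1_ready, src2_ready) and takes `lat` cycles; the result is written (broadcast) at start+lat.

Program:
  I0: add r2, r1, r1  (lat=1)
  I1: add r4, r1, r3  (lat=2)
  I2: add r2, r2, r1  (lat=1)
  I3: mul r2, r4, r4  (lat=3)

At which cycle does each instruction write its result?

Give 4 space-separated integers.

I0 add r2: issue@1 deps=(None,None) exec_start@1 write@2
I1 add r4: issue@2 deps=(None,None) exec_start@2 write@4
I2 add r2: issue@3 deps=(0,None) exec_start@3 write@4
I3 mul r2: issue@4 deps=(1,1) exec_start@4 write@7

Answer: 2 4 4 7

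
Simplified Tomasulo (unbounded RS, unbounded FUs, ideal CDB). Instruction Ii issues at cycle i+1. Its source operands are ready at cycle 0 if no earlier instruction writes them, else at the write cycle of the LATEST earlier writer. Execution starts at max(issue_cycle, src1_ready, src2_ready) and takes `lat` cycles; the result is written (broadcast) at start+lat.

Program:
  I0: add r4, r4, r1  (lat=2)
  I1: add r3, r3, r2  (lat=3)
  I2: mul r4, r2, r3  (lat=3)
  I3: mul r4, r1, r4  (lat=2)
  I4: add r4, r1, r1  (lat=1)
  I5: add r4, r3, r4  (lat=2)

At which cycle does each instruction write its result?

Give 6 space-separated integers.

I0 add r4: issue@1 deps=(None,None) exec_start@1 write@3
I1 add r3: issue@2 deps=(None,None) exec_start@2 write@5
I2 mul r4: issue@3 deps=(None,1) exec_start@5 write@8
I3 mul r4: issue@4 deps=(None,2) exec_start@8 write@10
I4 add r4: issue@5 deps=(None,None) exec_start@5 write@6
I5 add r4: issue@6 deps=(1,4) exec_start@6 write@8

Answer: 3 5 8 10 6 8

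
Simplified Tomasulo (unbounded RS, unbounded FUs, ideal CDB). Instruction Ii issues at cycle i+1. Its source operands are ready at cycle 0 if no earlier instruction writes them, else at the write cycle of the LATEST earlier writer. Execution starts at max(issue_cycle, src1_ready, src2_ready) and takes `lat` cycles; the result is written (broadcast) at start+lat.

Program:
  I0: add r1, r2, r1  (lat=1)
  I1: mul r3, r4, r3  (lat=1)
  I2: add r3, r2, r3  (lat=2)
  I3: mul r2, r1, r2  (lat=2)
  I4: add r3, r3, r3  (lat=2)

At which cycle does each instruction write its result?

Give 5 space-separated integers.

Answer: 2 3 5 6 7

Derivation:
I0 add r1: issue@1 deps=(None,None) exec_start@1 write@2
I1 mul r3: issue@2 deps=(None,None) exec_start@2 write@3
I2 add r3: issue@3 deps=(None,1) exec_start@3 write@5
I3 mul r2: issue@4 deps=(0,None) exec_start@4 write@6
I4 add r3: issue@5 deps=(2,2) exec_start@5 write@7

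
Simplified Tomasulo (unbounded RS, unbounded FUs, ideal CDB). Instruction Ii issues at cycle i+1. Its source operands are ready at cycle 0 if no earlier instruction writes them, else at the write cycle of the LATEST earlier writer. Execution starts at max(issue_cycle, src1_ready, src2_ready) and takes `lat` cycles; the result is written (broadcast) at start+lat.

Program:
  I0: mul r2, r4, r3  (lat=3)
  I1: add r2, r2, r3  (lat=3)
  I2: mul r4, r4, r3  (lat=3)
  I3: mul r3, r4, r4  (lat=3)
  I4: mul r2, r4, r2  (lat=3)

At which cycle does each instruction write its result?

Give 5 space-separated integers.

I0 mul r2: issue@1 deps=(None,None) exec_start@1 write@4
I1 add r2: issue@2 deps=(0,None) exec_start@4 write@7
I2 mul r4: issue@3 deps=(None,None) exec_start@3 write@6
I3 mul r3: issue@4 deps=(2,2) exec_start@6 write@9
I4 mul r2: issue@5 deps=(2,1) exec_start@7 write@10

Answer: 4 7 6 9 10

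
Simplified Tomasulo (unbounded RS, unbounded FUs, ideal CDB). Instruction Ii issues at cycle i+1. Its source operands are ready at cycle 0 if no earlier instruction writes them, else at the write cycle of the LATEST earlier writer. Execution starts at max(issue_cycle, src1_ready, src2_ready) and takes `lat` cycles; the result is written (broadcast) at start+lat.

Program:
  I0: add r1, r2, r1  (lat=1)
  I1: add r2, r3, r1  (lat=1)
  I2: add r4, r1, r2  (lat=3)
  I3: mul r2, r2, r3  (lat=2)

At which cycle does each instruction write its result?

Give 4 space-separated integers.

I0 add r1: issue@1 deps=(None,None) exec_start@1 write@2
I1 add r2: issue@2 deps=(None,0) exec_start@2 write@3
I2 add r4: issue@3 deps=(0,1) exec_start@3 write@6
I3 mul r2: issue@4 deps=(1,None) exec_start@4 write@6

Answer: 2 3 6 6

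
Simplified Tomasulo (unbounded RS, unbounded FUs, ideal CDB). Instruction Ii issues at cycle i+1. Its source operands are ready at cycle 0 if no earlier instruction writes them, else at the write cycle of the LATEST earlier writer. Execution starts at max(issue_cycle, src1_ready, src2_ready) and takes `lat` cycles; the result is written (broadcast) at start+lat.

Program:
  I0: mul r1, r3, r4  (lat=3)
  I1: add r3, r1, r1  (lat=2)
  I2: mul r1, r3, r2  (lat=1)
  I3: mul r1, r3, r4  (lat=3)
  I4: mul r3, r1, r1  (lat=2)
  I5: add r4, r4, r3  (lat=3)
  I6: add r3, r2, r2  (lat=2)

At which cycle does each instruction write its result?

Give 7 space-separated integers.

I0 mul r1: issue@1 deps=(None,None) exec_start@1 write@4
I1 add r3: issue@2 deps=(0,0) exec_start@4 write@6
I2 mul r1: issue@3 deps=(1,None) exec_start@6 write@7
I3 mul r1: issue@4 deps=(1,None) exec_start@6 write@9
I4 mul r3: issue@5 deps=(3,3) exec_start@9 write@11
I5 add r4: issue@6 deps=(None,4) exec_start@11 write@14
I6 add r3: issue@7 deps=(None,None) exec_start@7 write@9

Answer: 4 6 7 9 11 14 9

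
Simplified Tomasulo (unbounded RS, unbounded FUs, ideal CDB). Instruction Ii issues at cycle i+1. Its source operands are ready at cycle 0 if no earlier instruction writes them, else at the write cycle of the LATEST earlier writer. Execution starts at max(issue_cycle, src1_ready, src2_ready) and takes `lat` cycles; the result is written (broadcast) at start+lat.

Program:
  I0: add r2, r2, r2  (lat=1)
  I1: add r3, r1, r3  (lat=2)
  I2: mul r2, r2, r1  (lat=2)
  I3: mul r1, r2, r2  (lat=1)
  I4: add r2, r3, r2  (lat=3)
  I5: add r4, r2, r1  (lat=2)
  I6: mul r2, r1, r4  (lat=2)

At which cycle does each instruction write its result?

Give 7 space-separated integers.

I0 add r2: issue@1 deps=(None,None) exec_start@1 write@2
I1 add r3: issue@2 deps=(None,None) exec_start@2 write@4
I2 mul r2: issue@3 deps=(0,None) exec_start@3 write@5
I3 mul r1: issue@4 deps=(2,2) exec_start@5 write@6
I4 add r2: issue@5 deps=(1,2) exec_start@5 write@8
I5 add r4: issue@6 deps=(4,3) exec_start@8 write@10
I6 mul r2: issue@7 deps=(3,5) exec_start@10 write@12

Answer: 2 4 5 6 8 10 12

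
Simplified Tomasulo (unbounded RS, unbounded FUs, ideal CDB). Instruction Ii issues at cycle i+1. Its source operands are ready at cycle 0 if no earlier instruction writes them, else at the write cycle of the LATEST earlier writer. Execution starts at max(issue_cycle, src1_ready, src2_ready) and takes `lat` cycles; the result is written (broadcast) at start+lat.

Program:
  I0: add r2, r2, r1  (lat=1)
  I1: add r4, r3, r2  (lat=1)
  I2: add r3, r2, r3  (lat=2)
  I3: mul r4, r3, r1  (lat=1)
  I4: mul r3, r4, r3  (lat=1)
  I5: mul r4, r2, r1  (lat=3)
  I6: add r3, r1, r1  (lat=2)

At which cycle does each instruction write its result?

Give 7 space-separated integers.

Answer: 2 3 5 6 7 9 9

Derivation:
I0 add r2: issue@1 deps=(None,None) exec_start@1 write@2
I1 add r4: issue@2 deps=(None,0) exec_start@2 write@3
I2 add r3: issue@3 deps=(0,None) exec_start@3 write@5
I3 mul r4: issue@4 deps=(2,None) exec_start@5 write@6
I4 mul r3: issue@5 deps=(3,2) exec_start@6 write@7
I5 mul r4: issue@6 deps=(0,None) exec_start@6 write@9
I6 add r3: issue@7 deps=(None,None) exec_start@7 write@9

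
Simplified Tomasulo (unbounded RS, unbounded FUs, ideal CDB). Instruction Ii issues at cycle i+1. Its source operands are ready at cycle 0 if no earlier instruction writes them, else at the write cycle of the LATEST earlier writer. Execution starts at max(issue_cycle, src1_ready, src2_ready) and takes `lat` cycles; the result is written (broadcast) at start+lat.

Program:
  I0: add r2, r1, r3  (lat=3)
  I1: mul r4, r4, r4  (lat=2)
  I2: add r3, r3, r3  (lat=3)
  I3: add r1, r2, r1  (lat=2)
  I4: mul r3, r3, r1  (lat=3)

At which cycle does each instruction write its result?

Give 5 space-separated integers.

I0 add r2: issue@1 deps=(None,None) exec_start@1 write@4
I1 mul r4: issue@2 deps=(None,None) exec_start@2 write@4
I2 add r3: issue@3 deps=(None,None) exec_start@3 write@6
I3 add r1: issue@4 deps=(0,None) exec_start@4 write@6
I4 mul r3: issue@5 deps=(2,3) exec_start@6 write@9

Answer: 4 4 6 6 9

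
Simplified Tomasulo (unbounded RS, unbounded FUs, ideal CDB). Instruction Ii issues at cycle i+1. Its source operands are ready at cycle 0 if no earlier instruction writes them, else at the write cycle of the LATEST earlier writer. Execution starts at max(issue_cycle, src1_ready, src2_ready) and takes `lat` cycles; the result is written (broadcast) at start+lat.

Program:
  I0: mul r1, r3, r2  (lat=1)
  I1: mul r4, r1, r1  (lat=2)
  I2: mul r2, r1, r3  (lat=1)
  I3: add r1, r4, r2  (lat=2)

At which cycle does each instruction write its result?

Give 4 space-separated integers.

I0 mul r1: issue@1 deps=(None,None) exec_start@1 write@2
I1 mul r4: issue@2 deps=(0,0) exec_start@2 write@4
I2 mul r2: issue@3 deps=(0,None) exec_start@3 write@4
I3 add r1: issue@4 deps=(1,2) exec_start@4 write@6

Answer: 2 4 4 6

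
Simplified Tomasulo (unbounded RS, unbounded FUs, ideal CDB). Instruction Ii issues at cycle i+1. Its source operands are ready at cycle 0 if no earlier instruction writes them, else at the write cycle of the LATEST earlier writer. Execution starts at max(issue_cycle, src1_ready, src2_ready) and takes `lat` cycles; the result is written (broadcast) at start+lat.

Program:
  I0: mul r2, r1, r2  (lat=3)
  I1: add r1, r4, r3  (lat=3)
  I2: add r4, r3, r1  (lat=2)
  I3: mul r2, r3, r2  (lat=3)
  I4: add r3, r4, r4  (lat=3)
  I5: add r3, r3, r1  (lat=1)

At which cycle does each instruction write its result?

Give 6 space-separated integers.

I0 mul r2: issue@1 deps=(None,None) exec_start@1 write@4
I1 add r1: issue@2 deps=(None,None) exec_start@2 write@5
I2 add r4: issue@3 deps=(None,1) exec_start@5 write@7
I3 mul r2: issue@4 deps=(None,0) exec_start@4 write@7
I4 add r3: issue@5 deps=(2,2) exec_start@7 write@10
I5 add r3: issue@6 deps=(4,1) exec_start@10 write@11

Answer: 4 5 7 7 10 11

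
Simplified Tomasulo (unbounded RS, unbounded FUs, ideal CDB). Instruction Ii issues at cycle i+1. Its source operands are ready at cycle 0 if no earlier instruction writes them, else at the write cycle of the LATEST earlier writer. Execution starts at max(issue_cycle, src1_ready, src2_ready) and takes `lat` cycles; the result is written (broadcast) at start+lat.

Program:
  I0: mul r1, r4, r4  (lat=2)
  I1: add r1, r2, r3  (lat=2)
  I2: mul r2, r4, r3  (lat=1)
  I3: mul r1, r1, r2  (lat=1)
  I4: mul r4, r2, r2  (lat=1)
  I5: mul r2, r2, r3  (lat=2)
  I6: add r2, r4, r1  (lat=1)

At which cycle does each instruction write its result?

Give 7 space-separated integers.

I0 mul r1: issue@1 deps=(None,None) exec_start@1 write@3
I1 add r1: issue@2 deps=(None,None) exec_start@2 write@4
I2 mul r2: issue@3 deps=(None,None) exec_start@3 write@4
I3 mul r1: issue@4 deps=(1,2) exec_start@4 write@5
I4 mul r4: issue@5 deps=(2,2) exec_start@5 write@6
I5 mul r2: issue@6 deps=(2,None) exec_start@6 write@8
I6 add r2: issue@7 deps=(4,3) exec_start@7 write@8

Answer: 3 4 4 5 6 8 8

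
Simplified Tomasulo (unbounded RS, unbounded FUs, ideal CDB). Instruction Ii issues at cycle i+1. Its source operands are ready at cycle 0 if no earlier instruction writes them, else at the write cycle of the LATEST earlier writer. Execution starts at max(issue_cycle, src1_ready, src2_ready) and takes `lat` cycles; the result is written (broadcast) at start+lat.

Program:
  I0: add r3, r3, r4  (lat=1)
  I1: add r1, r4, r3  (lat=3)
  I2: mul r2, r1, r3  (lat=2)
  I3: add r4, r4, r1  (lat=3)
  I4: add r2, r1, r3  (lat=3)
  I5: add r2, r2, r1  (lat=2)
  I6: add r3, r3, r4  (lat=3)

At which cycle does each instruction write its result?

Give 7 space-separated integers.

Answer: 2 5 7 8 8 10 11

Derivation:
I0 add r3: issue@1 deps=(None,None) exec_start@1 write@2
I1 add r1: issue@2 deps=(None,0) exec_start@2 write@5
I2 mul r2: issue@3 deps=(1,0) exec_start@5 write@7
I3 add r4: issue@4 deps=(None,1) exec_start@5 write@8
I4 add r2: issue@5 deps=(1,0) exec_start@5 write@8
I5 add r2: issue@6 deps=(4,1) exec_start@8 write@10
I6 add r3: issue@7 deps=(0,3) exec_start@8 write@11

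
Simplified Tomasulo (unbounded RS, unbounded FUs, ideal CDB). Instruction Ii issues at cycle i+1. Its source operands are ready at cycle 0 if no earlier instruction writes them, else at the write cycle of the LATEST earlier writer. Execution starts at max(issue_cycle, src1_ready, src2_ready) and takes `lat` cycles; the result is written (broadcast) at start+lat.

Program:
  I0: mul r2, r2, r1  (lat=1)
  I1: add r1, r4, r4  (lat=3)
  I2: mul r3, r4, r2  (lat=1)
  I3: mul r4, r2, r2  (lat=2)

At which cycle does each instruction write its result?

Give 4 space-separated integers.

Answer: 2 5 4 6

Derivation:
I0 mul r2: issue@1 deps=(None,None) exec_start@1 write@2
I1 add r1: issue@2 deps=(None,None) exec_start@2 write@5
I2 mul r3: issue@3 deps=(None,0) exec_start@3 write@4
I3 mul r4: issue@4 deps=(0,0) exec_start@4 write@6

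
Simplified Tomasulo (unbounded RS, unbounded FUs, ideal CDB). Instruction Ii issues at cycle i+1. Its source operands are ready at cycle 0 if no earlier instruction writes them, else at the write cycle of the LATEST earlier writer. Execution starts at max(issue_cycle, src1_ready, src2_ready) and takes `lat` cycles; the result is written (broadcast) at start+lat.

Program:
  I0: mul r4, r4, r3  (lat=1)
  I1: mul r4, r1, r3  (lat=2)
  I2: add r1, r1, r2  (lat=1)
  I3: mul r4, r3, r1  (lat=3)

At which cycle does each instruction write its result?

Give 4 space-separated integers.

I0 mul r4: issue@1 deps=(None,None) exec_start@1 write@2
I1 mul r4: issue@2 deps=(None,None) exec_start@2 write@4
I2 add r1: issue@3 deps=(None,None) exec_start@3 write@4
I3 mul r4: issue@4 deps=(None,2) exec_start@4 write@7

Answer: 2 4 4 7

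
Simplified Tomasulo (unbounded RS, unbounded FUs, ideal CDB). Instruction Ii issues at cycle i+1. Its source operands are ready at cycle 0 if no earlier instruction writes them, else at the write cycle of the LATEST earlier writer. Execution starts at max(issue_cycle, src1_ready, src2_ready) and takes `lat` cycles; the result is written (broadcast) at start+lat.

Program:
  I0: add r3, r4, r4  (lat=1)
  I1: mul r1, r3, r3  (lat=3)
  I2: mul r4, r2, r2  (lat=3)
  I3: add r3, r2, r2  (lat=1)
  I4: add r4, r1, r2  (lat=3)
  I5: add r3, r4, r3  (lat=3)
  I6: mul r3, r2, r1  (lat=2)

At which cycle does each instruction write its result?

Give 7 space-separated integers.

I0 add r3: issue@1 deps=(None,None) exec_start@1 write@2
I1 mul r1: issue@2 deps=(0,0) exec_start@2 write@5
I2 mul r4: issue@3 deps=(None,None) exec_start@3 write@6
I3 add r3: issue@4 deps=(None,None) exec_start@4 write@5
I4 add r4: issue@5 deps=(1,None) exec_start@5 write@8
I5 add r3: issue@6 deps=(4,3) exec_start@8 write@11
I6 mul r3: issue@7 deps=(None,1) exec_start@7 write@9

Answer: 2 5 6 5 8 11 9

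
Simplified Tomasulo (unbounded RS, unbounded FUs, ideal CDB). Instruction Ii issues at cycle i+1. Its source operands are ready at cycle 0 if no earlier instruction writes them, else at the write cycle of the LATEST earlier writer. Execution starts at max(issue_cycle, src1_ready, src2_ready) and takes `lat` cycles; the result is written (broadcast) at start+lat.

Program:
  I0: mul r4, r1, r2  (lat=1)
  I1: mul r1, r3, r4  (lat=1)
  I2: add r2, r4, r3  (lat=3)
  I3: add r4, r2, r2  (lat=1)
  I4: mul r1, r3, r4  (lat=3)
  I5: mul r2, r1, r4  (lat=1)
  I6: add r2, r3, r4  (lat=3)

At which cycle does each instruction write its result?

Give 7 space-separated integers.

I0 mul r4: issue@1 deps=(None,None) exec_start@1 write@2
I1 mul r1: issue@2 deps=(None,0) exec_start@2 write@3
I2 add r2: issue@3 deps=(0,None) exec_start@3 write@6
I3 add r4: issue@4 deps=(2,2) exec_start@6 write@7
I4 mul r1: issue@5 deps=(None,3) exec_start@7 write@10
I5 mul r2: issue@6 deps=(4,3) exec_start@10 write@11
I6 add r2: issue@7 deps=(None,3) exec_start@7 write@10

Answer: 2 3 6 7 10 11 10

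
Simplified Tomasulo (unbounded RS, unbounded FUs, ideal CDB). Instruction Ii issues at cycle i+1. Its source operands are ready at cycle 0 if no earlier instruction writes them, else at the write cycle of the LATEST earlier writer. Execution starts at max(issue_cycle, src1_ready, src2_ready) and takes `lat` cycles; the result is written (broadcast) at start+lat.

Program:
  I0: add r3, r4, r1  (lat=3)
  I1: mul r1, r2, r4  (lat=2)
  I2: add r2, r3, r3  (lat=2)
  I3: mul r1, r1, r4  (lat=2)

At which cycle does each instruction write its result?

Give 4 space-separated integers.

I0 add r3: issue@1 deps=(None,None) exec_start@1 write@4
I1 mul r1: issue@2 deps=(None,None) exec_start@2 write@4
I2 add r2: issue@3 deps=(0,0) exec_start@4 write@6
I3 mul r1: issue@4 deps=(1,None) exec_start@4 write@6

Answer: 4 4 6 6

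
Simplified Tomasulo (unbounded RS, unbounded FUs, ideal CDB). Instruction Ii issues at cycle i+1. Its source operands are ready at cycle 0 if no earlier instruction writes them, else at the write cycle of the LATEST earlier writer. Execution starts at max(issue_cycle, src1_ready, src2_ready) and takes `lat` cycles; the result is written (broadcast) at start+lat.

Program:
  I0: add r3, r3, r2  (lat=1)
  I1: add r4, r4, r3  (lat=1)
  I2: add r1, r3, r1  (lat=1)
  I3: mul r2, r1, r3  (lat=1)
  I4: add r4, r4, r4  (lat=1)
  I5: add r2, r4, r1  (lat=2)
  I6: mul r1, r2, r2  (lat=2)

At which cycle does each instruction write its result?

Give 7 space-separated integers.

I0 add r3: issue@1 deps=(None,None) exec_start@1 write@2
I1 add r4: issue@2 deps=(None,0) exec_start@2 write@3
I2 add r1: issue@3 deps=(0,None) exec_start@3 write@4
I3 mul r2: issue@4 deps=(2,0) exec_start@4 write@5
I4 add r4: issue@5 deps=(1,1) exec_start@5 write@6
I5 add r2: issue@6 deps=(4,2) exec_start@6 write@8
I6 mul r1: issue@7 deps=(5,5) exec_start@8 write@10

Answer: 2 3 4 5 6 8 10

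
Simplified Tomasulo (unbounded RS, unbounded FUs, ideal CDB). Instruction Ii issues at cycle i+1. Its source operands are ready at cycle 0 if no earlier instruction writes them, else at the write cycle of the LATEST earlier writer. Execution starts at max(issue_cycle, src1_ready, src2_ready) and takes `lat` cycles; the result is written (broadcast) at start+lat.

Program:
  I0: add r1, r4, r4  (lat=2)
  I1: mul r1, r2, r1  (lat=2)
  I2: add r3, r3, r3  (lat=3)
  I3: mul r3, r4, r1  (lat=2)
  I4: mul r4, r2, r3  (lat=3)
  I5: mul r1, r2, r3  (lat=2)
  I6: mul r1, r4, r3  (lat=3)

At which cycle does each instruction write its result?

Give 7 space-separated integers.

I0 add r1: issue@1 deps=(None,None) exec_start@1 write@3
I1 mul r1: issue@2 deps=(None,0) exec_start@3 write@5
I2 add r3: issue@3 deps=(None,None) exec_start@3 write@6
I3 mul r3: issue@4 deps=(None,1) exec_start@5 write@7
I4 mul r4: issue@5 deps=(None,3) exec_start@7 write@10
I5 mul r1: issue@6 deps=(None,3) exec_start@7 write@9
I6 mul r1: issue@7 deps=(4,3) exec_start@10 write@13

Answer: 3 5 6 7 10 9 13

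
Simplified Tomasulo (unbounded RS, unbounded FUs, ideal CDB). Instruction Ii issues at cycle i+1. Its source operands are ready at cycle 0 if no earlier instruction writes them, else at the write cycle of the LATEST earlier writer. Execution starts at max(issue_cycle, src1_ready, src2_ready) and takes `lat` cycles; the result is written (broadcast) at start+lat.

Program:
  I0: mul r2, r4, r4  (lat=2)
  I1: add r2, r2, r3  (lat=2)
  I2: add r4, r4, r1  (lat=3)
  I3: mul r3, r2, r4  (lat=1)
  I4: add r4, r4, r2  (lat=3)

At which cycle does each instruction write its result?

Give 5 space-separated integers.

I0 mul r2: issue@1 deps=(None,None) exec_start@1 write@3
I1 add r2: issue@2 deps=(0,None) exec_start@3 write@5
I2 add r4: issue@3 deps=(None,None) exec_start@3 write@6
I3 mul r3: issue@4 deps=(1,2) exec_start@6 write@7
I4 add r4: issue@5 deps=(2,1) exec_start@6 write@9

Answer: 3 5 6 7 9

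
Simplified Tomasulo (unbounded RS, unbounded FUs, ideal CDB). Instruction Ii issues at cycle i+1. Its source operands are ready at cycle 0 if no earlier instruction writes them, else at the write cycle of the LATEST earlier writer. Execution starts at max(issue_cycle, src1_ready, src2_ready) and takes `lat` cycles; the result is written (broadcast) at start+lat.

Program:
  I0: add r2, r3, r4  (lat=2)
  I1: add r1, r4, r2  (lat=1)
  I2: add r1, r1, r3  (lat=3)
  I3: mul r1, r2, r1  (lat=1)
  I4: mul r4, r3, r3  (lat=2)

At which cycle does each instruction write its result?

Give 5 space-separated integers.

I0 add r2: issue@1 deps=(None,None) exec_start@1 write@3
I1 add r1: issue@2 deps=(None,0) exec_start@3 write@4
I2 add r1: issue@3 deps=(1,None) exec_start@4 write@7
I3 mul r1: issue@4 deps=(0,2) exec_start@7 write@8
I4 mul r4: issue@5 deps=(None,None) exec_start@5 write@7

Answer: 3 4 7 8 7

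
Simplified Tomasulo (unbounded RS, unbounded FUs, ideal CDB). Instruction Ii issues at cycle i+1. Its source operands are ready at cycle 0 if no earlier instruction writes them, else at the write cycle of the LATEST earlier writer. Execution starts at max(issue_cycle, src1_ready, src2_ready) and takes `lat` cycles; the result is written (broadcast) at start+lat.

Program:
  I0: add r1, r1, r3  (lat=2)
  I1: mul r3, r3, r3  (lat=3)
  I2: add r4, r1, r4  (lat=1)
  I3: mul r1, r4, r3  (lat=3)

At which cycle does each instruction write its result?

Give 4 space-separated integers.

I0 add r1: issue@1 deps=(None,None) exec_start@1 write@3
I1 mul r3: issue@2 deps=(None,None) exec_start@2 write@5
I2 add r4: issue@3 deps=(0,None) exec_start@3 write@4
I3 mul r1: issue@4 deps=(2,1) exec_start@5 write@8

Answer: 3 5 4 8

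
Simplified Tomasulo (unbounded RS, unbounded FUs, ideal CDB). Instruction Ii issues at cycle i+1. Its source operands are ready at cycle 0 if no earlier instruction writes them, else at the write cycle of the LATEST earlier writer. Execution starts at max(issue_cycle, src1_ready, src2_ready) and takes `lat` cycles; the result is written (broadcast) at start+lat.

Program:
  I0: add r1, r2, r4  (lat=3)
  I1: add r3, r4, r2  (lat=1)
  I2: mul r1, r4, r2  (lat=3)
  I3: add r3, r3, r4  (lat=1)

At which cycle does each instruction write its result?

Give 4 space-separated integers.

Answer: 4 3 6 5

Derivation:
I0 add r1: issue@1 deps=(None,None) exec_start@1 write@4
I1 add r3: issue@2 deps=(None,None) exec_start@2 write@3
I2 mul r1: issue@3 deps=(None,None) exec_start@3 write@6
I3 add r3: issue@4 deps=(1,None) exec_start@4 write@5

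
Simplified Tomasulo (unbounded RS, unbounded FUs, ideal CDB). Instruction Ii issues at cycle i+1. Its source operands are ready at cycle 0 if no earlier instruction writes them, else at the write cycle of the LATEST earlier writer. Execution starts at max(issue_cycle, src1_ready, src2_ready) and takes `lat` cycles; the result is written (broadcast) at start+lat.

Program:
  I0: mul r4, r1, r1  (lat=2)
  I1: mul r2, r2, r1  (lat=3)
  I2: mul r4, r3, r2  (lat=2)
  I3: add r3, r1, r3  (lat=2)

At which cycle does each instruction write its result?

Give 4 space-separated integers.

Answer: 3 5 7 6

Derivation:
I0 mul r4: issue@1 deps=(None,None) exec_start@1 write@3
I1 mul r2: issue@2 deps=(None,None) exec_start@2 write@5
I2 mul r4: issue@3 deps=(None,1) exec_start@5 write@7
I3 add r3: issue@4 deps=(None,None) exec_start@4 write@6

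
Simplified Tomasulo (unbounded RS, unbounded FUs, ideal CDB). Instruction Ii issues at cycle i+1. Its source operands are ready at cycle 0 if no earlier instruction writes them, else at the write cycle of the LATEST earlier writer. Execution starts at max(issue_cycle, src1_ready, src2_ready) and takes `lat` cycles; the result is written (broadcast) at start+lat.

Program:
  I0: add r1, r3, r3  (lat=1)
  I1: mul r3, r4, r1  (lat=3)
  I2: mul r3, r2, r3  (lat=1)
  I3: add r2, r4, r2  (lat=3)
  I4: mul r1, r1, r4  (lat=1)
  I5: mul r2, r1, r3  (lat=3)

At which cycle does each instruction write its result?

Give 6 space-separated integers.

I0 add r1: issue@1 deps=(None,None) exec_start@1 write@2
I1 mul r3: issue@2 deps=(None,0) exec_start@2 write@5
I2 mul r3: issue@3 deps=(None,1) exec_start@5 write@6
I3 add r2: issue@4 deps=(None,None) exec_start@4 write@7
I4 mul r1: issue@5 deps=(0,None) exec_start@5 write@6
I5 mul r2: issue@6 deps=(4,2) exec_start@6 write@9

Answer: 2 5 6 7 6 9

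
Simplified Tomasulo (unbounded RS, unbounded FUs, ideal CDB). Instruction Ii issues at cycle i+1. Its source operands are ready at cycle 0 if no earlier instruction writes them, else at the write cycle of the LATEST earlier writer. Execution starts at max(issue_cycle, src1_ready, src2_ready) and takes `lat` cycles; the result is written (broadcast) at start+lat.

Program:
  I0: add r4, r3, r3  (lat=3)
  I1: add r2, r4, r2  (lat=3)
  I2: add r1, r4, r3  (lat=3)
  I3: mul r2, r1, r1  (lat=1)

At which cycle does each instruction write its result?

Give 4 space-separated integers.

I0 add r4: issue@1 deps=(None,None) exec_start@1 write@4
I1 add r2: issue@2 deps=(0,None) exec_start@4 write@7
I2 add r1: issue@3 deps=(0,None) exec_start@4 write@7
I3 mul r2: issue@4 deps=(2,2) exec_start@7 write@8

Answer: 4 7 7 8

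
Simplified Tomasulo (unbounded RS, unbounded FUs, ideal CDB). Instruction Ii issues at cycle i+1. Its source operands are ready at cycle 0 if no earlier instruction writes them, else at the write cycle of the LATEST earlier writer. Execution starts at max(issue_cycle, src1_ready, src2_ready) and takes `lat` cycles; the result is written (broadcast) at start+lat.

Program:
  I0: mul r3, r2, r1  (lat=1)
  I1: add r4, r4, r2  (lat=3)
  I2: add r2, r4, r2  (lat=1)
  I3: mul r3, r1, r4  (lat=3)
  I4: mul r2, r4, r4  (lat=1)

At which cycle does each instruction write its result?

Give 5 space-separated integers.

I0 mul r3: issue@1 deps=(None,None) exec_start@1 write@2
I1 add r4: issue@2 deps=(None,None) exec_start@2 write@5
I2 add r2: issue@3 deps=(1,None) exec_start@5 write@6
I3 mul r3: issue@4 deps=(None,1) exec_start@5 write@8
I4 mul r2: issue@5 deps=(1,1) exec_start@5 write@6

Answer: 2 5 6 8 6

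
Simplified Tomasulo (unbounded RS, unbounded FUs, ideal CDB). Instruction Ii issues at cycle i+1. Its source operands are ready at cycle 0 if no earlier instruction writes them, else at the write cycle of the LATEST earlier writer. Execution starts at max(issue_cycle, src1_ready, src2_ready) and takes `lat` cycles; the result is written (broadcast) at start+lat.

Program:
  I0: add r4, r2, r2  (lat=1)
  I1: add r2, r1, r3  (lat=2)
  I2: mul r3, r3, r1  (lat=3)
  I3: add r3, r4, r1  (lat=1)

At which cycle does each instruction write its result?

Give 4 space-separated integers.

I0 add r4: issue@1 deps=(None,None) exec_start@1 write@2
I1 add r2: issue@2 deps=(None,None) exec_start@2 write@4
I2 mul r3: issue@3 deps=(None,None) exec_start@3 write@6
I3 add r3: issue@4 deps=(0,None) exec_start@4 write@5

Answer: 2 4 6 5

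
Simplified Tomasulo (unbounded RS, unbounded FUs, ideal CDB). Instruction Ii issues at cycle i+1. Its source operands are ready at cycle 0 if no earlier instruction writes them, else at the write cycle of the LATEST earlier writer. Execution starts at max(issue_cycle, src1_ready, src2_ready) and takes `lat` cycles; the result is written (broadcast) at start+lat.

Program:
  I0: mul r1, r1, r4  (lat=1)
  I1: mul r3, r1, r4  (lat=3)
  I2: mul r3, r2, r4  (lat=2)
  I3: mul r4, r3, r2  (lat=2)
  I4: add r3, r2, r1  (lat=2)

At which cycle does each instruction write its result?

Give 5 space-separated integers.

Answer: 2 5 5 7 7

Derivation:
I0 mul r1: issue@1 deps=(None,None) exec_start@1 write@2
I1 mul r3: issue@2 deps=(0,None) exec_start@2 write@5
I2 mul r3: issue@3 deps=(None,None) exec_start@3 write@5
I3 mul r4: issue@4 deps=(2,None) exec_start@5 write@7
I4 add r3: issue@5 deps=(None,0) exec_start@5 write@7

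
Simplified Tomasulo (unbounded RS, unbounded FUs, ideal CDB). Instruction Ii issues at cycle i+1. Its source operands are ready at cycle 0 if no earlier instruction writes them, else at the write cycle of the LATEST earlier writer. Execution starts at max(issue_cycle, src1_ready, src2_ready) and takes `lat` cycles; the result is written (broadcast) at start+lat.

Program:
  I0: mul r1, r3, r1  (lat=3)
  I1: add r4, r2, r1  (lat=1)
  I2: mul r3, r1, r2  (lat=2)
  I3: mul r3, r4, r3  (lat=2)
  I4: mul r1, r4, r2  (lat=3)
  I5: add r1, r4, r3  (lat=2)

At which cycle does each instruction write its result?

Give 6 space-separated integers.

Answer: 4 5 6 8 8 10

Derivation:
I0 mul r1: issue@1 deps=(None,None) exec_start@1 write@4
I1 add r4: issue@2 deps=(None,0) exec_start@4 write@5
I2 mul r3: issue@3 deps=(0,None) exec_start@4 write@6
I3 mul r3: issue@4 deps=(1,2) exec_start@6 write@8
I4 mul r1: issue@5 deps=(1,None) exec_start@5 write@8
I5 add r1: issue@6 deps=(1,3) exec_start@8 write@10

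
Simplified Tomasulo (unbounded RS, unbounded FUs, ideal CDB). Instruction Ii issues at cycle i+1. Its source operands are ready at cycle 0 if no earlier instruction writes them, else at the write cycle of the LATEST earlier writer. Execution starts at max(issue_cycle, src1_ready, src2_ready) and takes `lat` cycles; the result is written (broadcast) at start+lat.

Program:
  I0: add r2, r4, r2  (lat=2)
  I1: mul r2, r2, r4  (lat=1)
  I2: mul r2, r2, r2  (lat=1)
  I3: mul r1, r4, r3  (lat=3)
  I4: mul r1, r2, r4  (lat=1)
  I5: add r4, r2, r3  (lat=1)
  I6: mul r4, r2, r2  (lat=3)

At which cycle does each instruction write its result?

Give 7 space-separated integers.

I0 add r2: issue@1 deps=(None,None) exec_start@1 write@3
I1 mul r2: issue@2 deps=(0,None) exec_start@3 write@4
I2 mul r2: issue@3 deps=(1,1) exec_start@4 write@5
I3 mul r1: issue@4 deps=(None,None) exec_start@4 write@7
I4 mul r1: issue@5 deps=(2,None) exec_start@5 write@6
I5 add r4: issue@6 deps=(2,None) exec_start@6 write@7
I6 mul r4: issue@7 deps=(2,2) exec_start@7 write@10

Answer: 3 4 5 7 6 7 10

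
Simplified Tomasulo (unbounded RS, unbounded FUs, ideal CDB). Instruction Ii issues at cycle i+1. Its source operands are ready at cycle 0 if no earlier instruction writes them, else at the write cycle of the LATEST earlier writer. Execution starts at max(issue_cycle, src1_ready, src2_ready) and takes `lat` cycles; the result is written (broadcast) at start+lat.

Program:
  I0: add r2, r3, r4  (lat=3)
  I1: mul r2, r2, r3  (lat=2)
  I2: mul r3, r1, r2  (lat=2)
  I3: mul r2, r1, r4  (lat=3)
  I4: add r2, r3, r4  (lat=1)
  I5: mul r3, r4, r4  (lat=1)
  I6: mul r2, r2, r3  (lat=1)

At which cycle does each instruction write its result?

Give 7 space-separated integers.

Answer: 4 6 8 7 9 7 10

Derivation:
I0 add r2: issue@1 deps=(None,None) exec_start@1 write@4
I1 mul r2: issue@2 deps=(0,None) exec_start@4 write@6
I2 mul r3: issue@3 deps=(None,1) exec_start@6 write@8
I3 mul r2: issue@4 deps=(None,None) exec_start@4 write@7
I4 add r2: issue@5 deps=(2,None) exec_start@8 write@9
I5 mul r3: issue@6 deps=(None,None) exec_start@6 write@7
I6 mul r2: issue@7 deps=(4,5) exec_start@9 write@10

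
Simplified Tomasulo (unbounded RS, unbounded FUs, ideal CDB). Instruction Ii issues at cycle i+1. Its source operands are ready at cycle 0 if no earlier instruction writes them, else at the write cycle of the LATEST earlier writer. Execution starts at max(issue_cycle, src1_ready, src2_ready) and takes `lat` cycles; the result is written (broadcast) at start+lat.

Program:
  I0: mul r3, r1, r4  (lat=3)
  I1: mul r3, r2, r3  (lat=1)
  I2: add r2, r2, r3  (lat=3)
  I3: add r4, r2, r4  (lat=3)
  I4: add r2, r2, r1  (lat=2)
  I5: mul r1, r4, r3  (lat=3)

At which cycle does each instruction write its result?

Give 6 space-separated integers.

Answer: 4 5 8 11 10 14

Derivation:
I0 mul r3: issue@1 deps=(None,None) exec_start@1 write@4
I1 mul r3: issue@2 deps=(None,0) exec_start@4 write@5
I2 add r2: issue@3 deps=(None,1) exec_start@5 write@8
I3 add r4: issue@4 deps=(2,None) exec_start@8 write@11
I4 add r2: issue@5 deps=(2,None) exec_start@8 write@10
I5 mul r1: issue@6 deps=(3,1) exec_start@11 write@14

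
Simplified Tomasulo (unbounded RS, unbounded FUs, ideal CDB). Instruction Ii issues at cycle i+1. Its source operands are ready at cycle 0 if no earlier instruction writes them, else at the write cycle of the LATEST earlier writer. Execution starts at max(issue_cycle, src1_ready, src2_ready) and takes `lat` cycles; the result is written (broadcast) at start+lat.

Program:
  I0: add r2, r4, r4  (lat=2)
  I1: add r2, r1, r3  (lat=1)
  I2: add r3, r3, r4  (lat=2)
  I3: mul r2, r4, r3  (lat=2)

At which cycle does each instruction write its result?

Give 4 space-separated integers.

Answer: 3 3 5 7

Derivation:
I0 add r2: issue@1 deps=(None,None) exec_start@1 write@3
I1 add r2: issue@2 deps=(None,None) exec_start@2 write@3
I2 add r3: issue@3 deps=(None,None) exec_start@3 write@5
I3 mul r2: issue@4 deps=(None,2) exec_start@5 write@7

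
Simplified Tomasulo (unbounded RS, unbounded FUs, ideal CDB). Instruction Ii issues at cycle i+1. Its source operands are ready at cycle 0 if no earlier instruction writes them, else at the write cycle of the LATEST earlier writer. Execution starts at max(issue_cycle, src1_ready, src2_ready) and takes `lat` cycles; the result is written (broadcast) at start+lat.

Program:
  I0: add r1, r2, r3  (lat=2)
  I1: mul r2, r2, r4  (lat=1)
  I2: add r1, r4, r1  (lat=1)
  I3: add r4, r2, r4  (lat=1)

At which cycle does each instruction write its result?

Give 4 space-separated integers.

Answer: 3 3 4 5

Derivation:
I0 add r1: issue@1 deps=(None,None) exec_start@1 write@3
I1 mul r2: issue@2 deps=(None,None) exec_start@2 write@3
I2 add r1: issue@3 deps=(None,0) exec_start@3 write@4
I3 add r4: issue@4 deps=(1,None) exec_start@4 write@5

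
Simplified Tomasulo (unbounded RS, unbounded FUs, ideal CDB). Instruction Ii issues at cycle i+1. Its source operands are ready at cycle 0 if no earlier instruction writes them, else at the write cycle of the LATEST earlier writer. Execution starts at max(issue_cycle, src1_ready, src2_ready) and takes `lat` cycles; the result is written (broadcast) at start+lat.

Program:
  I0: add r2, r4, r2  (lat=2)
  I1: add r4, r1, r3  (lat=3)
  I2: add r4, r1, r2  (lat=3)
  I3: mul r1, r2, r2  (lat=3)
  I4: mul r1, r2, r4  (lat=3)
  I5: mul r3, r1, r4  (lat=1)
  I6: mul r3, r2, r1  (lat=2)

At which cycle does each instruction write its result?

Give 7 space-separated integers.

I0 add r2: issue@1 deps=(None,None) exec_start@1 write@3
I1 add r4: issue@2 deps=(None,None) exec_start@2 write@5
I2 add r4: issue@3 deps=(None,0) exec_start@3 write@6
I3 mul r1: issue@4 deps=(0,0) exec_start@4 write@7
I4 mul r1: issue@5 deps=(0,2) exec_start@6 write@9
I5 mul r3: issue@6 deps=(4,2) exec_start@9 write@10
I6 mul r3: issue@7 deps=(0,4) exec_start@9 write@11

Answer: 3 5 6 7 9 10 11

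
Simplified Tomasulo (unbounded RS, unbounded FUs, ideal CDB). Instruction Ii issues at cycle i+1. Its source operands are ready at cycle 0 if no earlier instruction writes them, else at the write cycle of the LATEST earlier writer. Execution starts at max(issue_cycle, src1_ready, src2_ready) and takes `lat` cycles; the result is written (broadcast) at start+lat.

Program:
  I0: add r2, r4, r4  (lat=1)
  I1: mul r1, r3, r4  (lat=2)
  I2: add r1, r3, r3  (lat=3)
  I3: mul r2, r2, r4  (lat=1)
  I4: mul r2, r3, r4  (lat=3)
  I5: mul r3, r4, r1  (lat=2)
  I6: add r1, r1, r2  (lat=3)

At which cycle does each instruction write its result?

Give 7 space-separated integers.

I0 add r2: issue@1 deps=(None,None) exec_start@1 write@2
I1 mul r1: issue@2 deps=(None,None) exec_start@2 write@4
I2 add r1: issue@3 deps=(None,None) exec_start@3 write@6
I3 mul r2: issue@4 deps=(0,None) exec_start@4 write@5
I4 mul r2: issue@5 deps=(None,None) exec_start@5 write@8
I5 mul r3: issue@6 deps=(None,2) exec_start@6 write@8
I6 add r1: issue@7 deps=(2,4) exec_start@8 write@11

Answer: 2 4 6 5 8 8 11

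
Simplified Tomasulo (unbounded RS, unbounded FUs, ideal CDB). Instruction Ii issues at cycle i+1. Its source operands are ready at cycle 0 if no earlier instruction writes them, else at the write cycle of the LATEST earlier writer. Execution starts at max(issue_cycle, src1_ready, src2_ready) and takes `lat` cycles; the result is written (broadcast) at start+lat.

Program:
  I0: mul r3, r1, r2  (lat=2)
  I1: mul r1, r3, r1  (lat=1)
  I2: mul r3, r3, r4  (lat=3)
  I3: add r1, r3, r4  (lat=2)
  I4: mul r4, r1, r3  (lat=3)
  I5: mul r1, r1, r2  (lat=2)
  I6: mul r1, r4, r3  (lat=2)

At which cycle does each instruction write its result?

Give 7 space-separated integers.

Answer: 3 4 6 8 11 10 13

Derivation:
I0 mul r3: issue@1 deps=(None,None) exec_start@1 write@3
I1 mul r1: issue@2 deps=(0,None) exec_start@3 write@4
I2 mul r3: issue@3 deps=(0,None) exec_start@3 write@6
I3 add r1: issue@4 deps=(2,None) exec_start@6 write@8
I4 mul r4: issue@5 deps=(3,2) exec_start@8 write@11
I5 mul r1: issue@6 deps=(3,None) exec_start@8 write@10
I6 mul r1: issue@7 deps=(4,2) exec_start@11 write@13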